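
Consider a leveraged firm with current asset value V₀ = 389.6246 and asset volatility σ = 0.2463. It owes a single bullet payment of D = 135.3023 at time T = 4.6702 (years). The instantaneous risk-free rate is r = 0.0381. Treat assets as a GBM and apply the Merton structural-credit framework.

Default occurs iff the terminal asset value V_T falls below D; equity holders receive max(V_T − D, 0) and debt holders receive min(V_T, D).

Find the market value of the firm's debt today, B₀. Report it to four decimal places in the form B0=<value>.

B0=112.8741

d₁ = [ln(V₀/D) + (r + σ²/2)T] / (σ√T)
   = [ln(389.6246/135.3023) + (0.0381 + 0.5·0.2463²)·4.6702] / (0.2463·√4.6702)
   = [1.057672 + 0.319590] / 0.532270 = 2.587525
d₂ = d₁ − σ√T = 2.587525 − 0.532270 = 2.055255
N(d₁) = 0.995167,  N(d₂) = 0.980073,  e^(−rT) = 0.836997
E₀ = V₀·N(d₁) − D·e^(−rT)·N(d₂)
   = 389.6246·0.995167 − 135.3023·0.836997·0.980073 = 276.750455
B₀ = V₀ − E₀ = 389.6246 − 276.750455 = 112.874145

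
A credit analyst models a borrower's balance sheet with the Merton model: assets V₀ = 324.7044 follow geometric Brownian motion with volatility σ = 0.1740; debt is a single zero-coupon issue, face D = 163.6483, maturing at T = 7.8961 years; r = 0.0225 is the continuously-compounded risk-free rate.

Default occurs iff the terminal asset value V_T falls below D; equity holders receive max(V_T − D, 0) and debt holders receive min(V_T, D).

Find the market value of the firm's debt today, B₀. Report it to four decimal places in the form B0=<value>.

d₁ = [ln(V₀/D) + (r + σ²/2)T] / (σ√T)
   = [ln(324.7044/163.6483) + (0.0225 + 0.5·0.1740²)·7.8961] / (0.1740·√7.8961)
   = [0.685196 + 0.297193] / 0.488940 = 2.009222
d₂ = d₁ − σ√T = 2.009222 − 0.488940 = 1.520282
N(d₁) = 0.977743,  N(d₂) = 0.935780,  e^(−rT) = 0.837225
E₀ = V₀·N(d₁) − D·e^(−rT)·N(d₂)
   = 324.7044·0.977743 − 163.6483·0.837225·0.935780 = 189.265868
B₀ = V₀ − E₀ = 324.7044 − 189.265868 = 135.438532

B0=135.4385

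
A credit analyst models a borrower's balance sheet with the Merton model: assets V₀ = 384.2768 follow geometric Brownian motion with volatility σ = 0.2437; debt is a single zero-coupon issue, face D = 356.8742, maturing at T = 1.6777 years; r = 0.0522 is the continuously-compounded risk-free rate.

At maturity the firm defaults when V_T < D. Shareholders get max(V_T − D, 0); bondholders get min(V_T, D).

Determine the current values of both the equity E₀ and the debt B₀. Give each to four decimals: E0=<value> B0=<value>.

d₁ = [ln(V₀/D) + (r + σ²/2)T] / (σ√T)
   = [ln(384.2768/356.8742) + (0.0522 + 0.5·0.2437²)·1.6777] / (0.2437·√1.6777)
   = [0.073980 + 0.137395] / 0.315655 = 0.669639
d₂ = d₁ − σ√T = 0.669639 − 0.315655 = 0.353984
N(d₁) = 0.748456,  N(d₂) = 0.638324,  e^(−rT) = 0.916149
E₀ = V₀·N(d₁) − D·e^(−rT)·N(d₂)
   = 384.2768·0.748456 − 356.8742·0.916149·0.638324 = 78.914042
B₀ = V₀ − E₀ = 384.2768 − 78.914042 = 305.362758

E0=78.9140 B0=305.3628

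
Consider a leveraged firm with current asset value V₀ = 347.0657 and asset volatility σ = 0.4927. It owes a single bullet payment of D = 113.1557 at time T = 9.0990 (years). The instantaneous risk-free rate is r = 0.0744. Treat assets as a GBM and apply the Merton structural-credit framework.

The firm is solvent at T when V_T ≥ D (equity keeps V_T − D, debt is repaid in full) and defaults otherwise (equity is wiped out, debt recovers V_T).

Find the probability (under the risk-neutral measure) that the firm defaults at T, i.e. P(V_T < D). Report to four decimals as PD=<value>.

d₁ = [ln(V₀/D) + (r + σ²/2)T] / (σ√T)
   = [ln(347.0657/113.1557) + (0.0744 + 0.5·0.4927²)·9.0990] / (0.4927·√9.0990)
   = [1.120749 + 1.781372] / 1.486207 = 1.952703
d₂ = d₁ − σ√T = 1.952703 − 1.486207 = 0.466495
risk-neutral PD = N(−d₂) = N(-0.466495) = 0.320430

PD=0.3204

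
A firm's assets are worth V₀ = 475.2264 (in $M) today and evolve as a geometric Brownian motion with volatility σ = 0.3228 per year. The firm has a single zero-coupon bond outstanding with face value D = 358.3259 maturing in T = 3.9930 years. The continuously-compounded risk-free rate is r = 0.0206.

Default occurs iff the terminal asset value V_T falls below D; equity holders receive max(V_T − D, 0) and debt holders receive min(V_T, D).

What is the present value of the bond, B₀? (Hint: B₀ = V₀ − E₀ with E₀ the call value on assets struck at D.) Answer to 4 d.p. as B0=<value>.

B0=285.6891

d₁ = [ln(V₀/D) + (r + σ²/2)T] / (σ√T)
   = [ln(475.2264/358.3259) + (0.0206 + 0.5·0.3228²)·3.9930] / (0.3228·√3.9930)
   = [0.282348 + 0.290291] / 0.645035 = 0.887765
d₂ = d₁ − σ√T = 0.887765 − 0.645035 = 0.242730
N(d₁) = 0.812666,  N(d₂) = 0.595893,  e^(−rT) = 0.921036
E₀ = V₀·N(d₁) − D·e^(−rT)·N(d₂)
   = 475.2264·0.812666 − 358.3259·0.921036·0.595893 = 189.537344
B₀ = V₀ − E₀ = 475.2264 − 189.537344 = 285.689056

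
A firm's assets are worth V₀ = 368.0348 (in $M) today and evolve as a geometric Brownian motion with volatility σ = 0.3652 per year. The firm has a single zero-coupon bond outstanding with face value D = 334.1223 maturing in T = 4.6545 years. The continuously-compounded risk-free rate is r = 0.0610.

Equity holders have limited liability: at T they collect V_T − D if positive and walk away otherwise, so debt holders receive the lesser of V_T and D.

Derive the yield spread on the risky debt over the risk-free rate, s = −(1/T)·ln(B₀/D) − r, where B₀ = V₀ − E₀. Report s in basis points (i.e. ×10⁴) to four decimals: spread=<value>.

d₁ = [ln(V₀/D) + (r + σ²/2)T] / (σ√T)
   = [ln(368.0348/334.1223) + (0.0610 + 0.5·0.3652²)·4.6545] / (0.3652·√4.6545)
   = [0.096670 + 0.594312] / 0.787893 = 0.877001
d₂ = d₁ − σ√T = 0.877001 − 0.787893 = 0.089107
N(d₁) = 0.809757,  N(d₂) = 0.535502,  e^(−rT) = 0.752823
E₀ = V₀·N(d₁) − D·e^(−rT)·N(d₂)
   = 368.0348·0.809757 − 334.1223·0.752823·0.535502 = 163.321200
B₀ = V₀ − E₀ = 368.0348 − 163.321200 = 204.713600
spread = −(1/T)·ln(B₀/D) − r = −(1/4.6545)·ln(204.713600/334.1223) − 0.0610 = 0.04425194
in basis points: 0.04425194 × 10⁴ = 442.5194 bp

spread=442.5194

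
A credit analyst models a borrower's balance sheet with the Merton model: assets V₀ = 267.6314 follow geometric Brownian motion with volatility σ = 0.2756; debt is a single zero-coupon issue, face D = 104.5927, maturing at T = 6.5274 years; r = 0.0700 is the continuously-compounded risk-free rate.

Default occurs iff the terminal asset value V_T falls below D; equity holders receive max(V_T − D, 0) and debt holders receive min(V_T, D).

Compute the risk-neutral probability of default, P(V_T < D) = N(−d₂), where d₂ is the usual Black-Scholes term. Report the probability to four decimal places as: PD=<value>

d₁ = [ln(V₀/D) + (r + σ²/2)T] / (σ√T)
   = [ln(267.6314/104.5927) + (0.0700 + 0.5·0.2756²)·6.5274] / (0.2756·√6.5274)
   = [0.939537 + 0.704814] / 0.704124 = 2.335313
d₂ = d₁ − σ√T = 2.335313 − 0.704124 = 1.631188
risk-neutral PD = N(−d₂) = N(-1.631188) = 0.051425

PD=0.0514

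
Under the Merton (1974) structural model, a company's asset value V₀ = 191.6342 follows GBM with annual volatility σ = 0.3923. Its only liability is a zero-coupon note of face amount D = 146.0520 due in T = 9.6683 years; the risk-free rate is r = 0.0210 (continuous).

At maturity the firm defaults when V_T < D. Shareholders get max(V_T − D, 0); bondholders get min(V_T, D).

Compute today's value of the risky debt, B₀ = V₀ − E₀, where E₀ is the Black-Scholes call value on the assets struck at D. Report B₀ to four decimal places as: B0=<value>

B0=79.6405

d₁ = [ln(V₀/D) + (r + σ²/2)T] / (σ√T)
   = [ln(191.6342/146.0520) + (0.0210 + 0.5·0.3923²)·9.6683] / (0.3923·√9.6683)
   = [0.271626 + 0.947007] / 1.219813 = 0.999032
d₂ = d₁ − σ√T = 0.999032 − 1.219813 = -0.220782
N(d₁) = 0.841110,  N(d₂) = 0.412631,  e^(−rT) = 0.816250
E₀ = V₀·N(d₁) − D·e^(−rT)·N(d₂)
   = 191.6342·0.841110 − 146.0520·0.816250·0.412631 = 111.993680
B₀ = V₀ − E₀ = 191.6342 − 111.993680 = 79.640520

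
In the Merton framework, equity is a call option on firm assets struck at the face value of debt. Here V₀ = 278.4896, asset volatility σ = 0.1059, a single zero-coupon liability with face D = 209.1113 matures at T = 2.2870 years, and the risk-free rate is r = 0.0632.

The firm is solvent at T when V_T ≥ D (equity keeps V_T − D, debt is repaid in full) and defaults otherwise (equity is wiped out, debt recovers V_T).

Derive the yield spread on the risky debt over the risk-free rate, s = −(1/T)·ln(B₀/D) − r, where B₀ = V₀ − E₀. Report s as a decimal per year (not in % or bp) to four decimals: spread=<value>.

d₁ = [ln(V₀/D) + (r + σ²/2)T] / (σ√T)
   = [ln(278.4896/209.1113) + (0.0632 + 0.5·0.1059²)·2.2870] / (0.1059·√2.2870)
   = [0.286514 + 0.157363] / 0.160151 = 2.771617
d₂ = d₁ − σ√T = 2.771617 − 0.160151 = 2.611466
N(d₁) = 0.997211,  N(d₂) = 0.995492,  e^(−rT) = 0.865422
E₀ = V₀·N(d₁) − D·e^(−rT)·N(d₂)
   = 278.4896·0.997211 − 209.1113·0.865422·0.995492 = 97.559223
B₀ = V₀ − E₀ = 278.4896 − 97.559223 = 180.930377
spread = −(1/T)·ln(B₀/D) − r = −(1/2.2870)·ln(180.930377/209.1113) − 0.0632 = 0.00009442

spread=0.0001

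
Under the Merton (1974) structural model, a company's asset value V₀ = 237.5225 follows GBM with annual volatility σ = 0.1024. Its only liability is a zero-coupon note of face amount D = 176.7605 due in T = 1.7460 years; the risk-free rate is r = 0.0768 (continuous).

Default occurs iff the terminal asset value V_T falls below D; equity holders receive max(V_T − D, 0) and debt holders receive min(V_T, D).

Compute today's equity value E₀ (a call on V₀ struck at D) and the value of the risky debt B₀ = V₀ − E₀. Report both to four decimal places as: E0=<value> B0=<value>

E0=82.9491 B0=154.5734

d₁ = [ln(V₀/D) + (r + σ²/2)T] / (σ√T)
   = [ln(237.5225/176.7605) + (0.0768 + 0.5·0.1024²)·1.7460] / (0.1024·√1.7460)
   = [0.295467 + 0.143247] / 0.135308 = 3.242343
d₂ = d₁ − σ√T = 3.242343 − 0.135308 = 3.107035
N(d₁) = 0.999407,  N(d₂) = 0.999055,  e^(−rT) = 0.874509
E₀ = V₀·N(d₁) − D·e^(−rT)·N(d₂)
   = 237.5225·0.999407 − 176.7605·0.874509·0.999055 = 82.949132
B₀ = V₀ − E₀ = 237.5225 − 82.949132 = 154.573368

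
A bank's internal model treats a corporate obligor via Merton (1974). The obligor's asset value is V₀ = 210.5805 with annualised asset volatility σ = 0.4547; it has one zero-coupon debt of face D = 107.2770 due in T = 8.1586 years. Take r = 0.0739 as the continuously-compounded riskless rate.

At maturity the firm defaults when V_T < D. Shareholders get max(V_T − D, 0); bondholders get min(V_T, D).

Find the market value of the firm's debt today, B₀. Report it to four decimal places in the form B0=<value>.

B0=47.8246

d₁ = [ln(V₀/D) + (r + σ²/2)T] / (σ√T)
   = [ln(210.5805/107.2770) + (0.0739 + 0.5·0.4547²)·8.1586] / (0.4547·√8.1586)
   = [0.674454 + 1.446324] / 1.298772 = 1.632911
d₂ = d₁ − σ√T = 1.632911 − 1.298772 = 0.334139
N(d₁) = 0.948756,  N(d₂) = 0.630863,  e^(−rT) = 0.547211
E₀ = V₀·N(d₁) − D·e^(−rT)·N(d₂)
   = 210.5805·0.948756 − 107.2770·0.547211·0.630863 = 162.755895
B₀ = V₀ − E₀ = 210.5805 − 162.755895 = 47.824605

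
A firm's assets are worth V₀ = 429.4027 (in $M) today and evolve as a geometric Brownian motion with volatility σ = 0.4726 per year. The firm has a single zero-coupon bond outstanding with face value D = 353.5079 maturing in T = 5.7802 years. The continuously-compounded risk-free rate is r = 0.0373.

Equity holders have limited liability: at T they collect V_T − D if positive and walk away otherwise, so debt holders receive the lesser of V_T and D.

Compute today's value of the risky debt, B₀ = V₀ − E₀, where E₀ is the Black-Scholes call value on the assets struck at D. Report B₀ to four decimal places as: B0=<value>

B0=194.8499

d₁ = [ln(V₀/D) + (r + σ²/2)T] / (σ√T)
   = [ln(429.4027/353.5079) + (0.0373 + 0.5·0.4726²)·5.7802] / (0.4726·√5.7802)
   = [0.194489 + 0.861107] / 1.136227 = 0.929037
d₂ = d₁ − σ√T = 0.929037 − 1.136227 = -0.207190
N(d₁) = 0.823565,  N(d₂) = 0.417931,  e^(−rT) = 0.806056
E₀ = V₀·N(d₁) − D·e^(−rT)·N(d₂)
   = 429.4027·0.823565 − 353.5079·0.806056·0.417931 = 234.552817
B₀ = V₀ − E₀ = 429.4027 − 234.552817 = 194.849883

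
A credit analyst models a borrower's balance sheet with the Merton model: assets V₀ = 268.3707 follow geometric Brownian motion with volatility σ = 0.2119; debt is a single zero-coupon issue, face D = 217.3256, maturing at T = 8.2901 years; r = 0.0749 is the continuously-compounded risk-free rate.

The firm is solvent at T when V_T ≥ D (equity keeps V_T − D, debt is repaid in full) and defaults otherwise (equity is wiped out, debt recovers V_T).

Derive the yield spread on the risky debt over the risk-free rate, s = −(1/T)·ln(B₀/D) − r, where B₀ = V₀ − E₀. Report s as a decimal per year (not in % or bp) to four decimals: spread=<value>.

d₁ = [ln(V₀/D) + (r + σ²/2)T] / (σ√T)
   = [ln(268.3707/217.3256) + (0.0749 + 0.5·0.2119²)·8.2901] / (0.2119·√8.2901)
   = [0.210973 + 0.807048] / 0.610114 = 1.668575
d₂ = d₁ − σ√T = 1.668575 − 0.610114 = 1.058461
N(d₁) = 0.952399,  N(d₂) = 0.855077,  e^(−rT) = 0.537445
E₀ = V₀·N(d₁) − D·e^(−rT)·N(d₂)
   = 268.3707·0.952399 − 217.3256·0.537445·0.855077 = 155.722484
B₀ = V₀ − E₀ = 268.3707 − 155.722484 = 112.648216
spread = −(1/T)·ln(B₀/D) − r = −(1/8.2901)·ln(112.648216/217.3256) − 0.0749 = 0.00436646

spread=0.0044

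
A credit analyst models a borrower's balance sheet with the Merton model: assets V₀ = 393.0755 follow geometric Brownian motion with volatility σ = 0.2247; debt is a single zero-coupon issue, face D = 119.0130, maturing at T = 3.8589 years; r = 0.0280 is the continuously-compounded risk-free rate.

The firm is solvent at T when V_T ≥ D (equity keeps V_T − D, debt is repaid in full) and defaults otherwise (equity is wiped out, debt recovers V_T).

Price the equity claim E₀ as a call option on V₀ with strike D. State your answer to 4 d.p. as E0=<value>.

E0=286.2915

d₁ = [ln(V₀/D) + (r + σ²/2)T] / (σ√T)
   = [ln(393.0755/119.0130) + (0.0280 + 0.5·0.2247²)·3.8589] / (0.2247·√3.8589)
   = [1.194769 + 0.205467] / 0.441403 = 3.172243
d₂ = d₁ − σ√T = 3.172243 − 0.441403 = 2.730841
N(d₁) = 0.999244,  N(d₂) = 0.996841,  e^(−rT) = 0.897583
E₀ = V₀·N(d₁) − D·e^(−rT)·N(d₂)
   = 393.0755·0.999244 − 119.0130·0.897583·0.996841 = 286.291527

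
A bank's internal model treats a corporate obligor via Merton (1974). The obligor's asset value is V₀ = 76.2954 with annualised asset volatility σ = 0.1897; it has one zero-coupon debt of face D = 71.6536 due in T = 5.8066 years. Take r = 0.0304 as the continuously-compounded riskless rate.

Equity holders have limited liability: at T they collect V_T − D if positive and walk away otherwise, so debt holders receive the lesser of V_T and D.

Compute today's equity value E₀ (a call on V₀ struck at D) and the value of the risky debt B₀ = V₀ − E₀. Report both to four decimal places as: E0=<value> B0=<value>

d₁ = [ln(V₀/D) + (r + σ²/2)T] / (σ√T)
   = [ln(76.2954/71.6536) + (0.0304 + 0.5·0.1897²)·5.8066] / (0.1897·√5.8066)
   = [0.062769 + 0.280999] / 0.457118 = 0.752034
d₂ = d₁ − σ√T = 0.752034 − 0.457118 = 0.294916
N(d₁) = 0.773985,  N(d₂) = 0.615971,  e^(−rT) = 0.838181
E₀ = V₀·N(d₁) − D·e^(−rT)·N(d₂)
   = 76.2954·0.773985 − 71.6536·0.838181·0.615971 = 22.057042
B₀ = V₀ − E₀ = 76.2954 − 22.057042 = 54.238358

E0=22.0570 B0=54.2384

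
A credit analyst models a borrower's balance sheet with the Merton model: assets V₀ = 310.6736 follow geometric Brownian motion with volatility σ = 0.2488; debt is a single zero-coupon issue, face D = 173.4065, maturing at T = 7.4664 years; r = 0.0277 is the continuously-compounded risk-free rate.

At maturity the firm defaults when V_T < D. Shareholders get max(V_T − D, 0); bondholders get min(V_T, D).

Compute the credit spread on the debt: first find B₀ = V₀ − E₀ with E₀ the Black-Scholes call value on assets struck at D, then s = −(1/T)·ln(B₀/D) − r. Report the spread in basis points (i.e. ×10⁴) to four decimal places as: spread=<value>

d₁ = [ln(V₀/D) + (r + σ²/2)T] / (σ√T)
   = [ln(310.6736/173.4065) + (0.0277 + 0.5·0.2488²)·7.4664] / (0.2488·√7.4664)
   = [0.583104 + 0.437910] / 0.679839 = 1.501847
d₂ = d₁ − σ√T = 1.501847 − 0.679839 = 0.822008
N(d₁) = 0.933432,  N(d₂) = 0.794464,  e^(−rT) = 0.813167
E₀ = V₀·N(d₁) − D·e^(−rT)·N(d₂)
   = 310.6736·0.933432 − 173.4065·0.813167·0.794464 = 177.966526
B₀ = V₀ − E₀ = 310.6736 − 177.966526 = 132.707074
spread = −(1/T)·ln(B₀/D) − r = −(1/7.4664)·ln(132.707074/173.4065) − 0.0277 = 0.00812641
in basis points: 0.00812641 × 10⁴ = 81.2641 bp

spread=81.2641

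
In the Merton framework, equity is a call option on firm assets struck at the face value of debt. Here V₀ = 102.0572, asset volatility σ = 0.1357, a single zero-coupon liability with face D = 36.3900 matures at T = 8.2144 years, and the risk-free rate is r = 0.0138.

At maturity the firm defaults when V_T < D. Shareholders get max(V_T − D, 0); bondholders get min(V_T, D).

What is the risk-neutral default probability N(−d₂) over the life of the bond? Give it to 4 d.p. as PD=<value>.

d₁ = [ln(V₀/D) + (r + σ²/2)T] / (σ√T)
   = [ln(102.0572/36.3900) + (0.0138 + 0.5·0.1357²)·8.2144] / (0.1357·√8.2144)
   = [1.031239 + 0.188991] / 0.388927 = 3.137430
d₂ = d₁ − σ√T = 3.137430 − 0.388927 = 2.748503
risk-neutral PD = N(−d₂) = N(-2.748503) = 0.002993

PD=0.0030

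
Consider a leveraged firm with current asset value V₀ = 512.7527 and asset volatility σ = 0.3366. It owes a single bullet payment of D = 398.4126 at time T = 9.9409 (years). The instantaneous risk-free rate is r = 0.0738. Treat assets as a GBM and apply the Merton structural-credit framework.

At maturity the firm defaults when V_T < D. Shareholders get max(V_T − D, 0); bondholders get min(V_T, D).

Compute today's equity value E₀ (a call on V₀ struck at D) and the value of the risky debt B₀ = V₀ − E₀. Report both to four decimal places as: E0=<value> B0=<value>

d₁ = [ln(V₀/D) + (r + σ²/2)T] / (σ√T)
   = [ln(512.7527/398.4126) + (0.0738 + 0.5·0.3366²)·9.9409] / (0.3366·√9.9409)
   = [0.252306 + 1.296788] / 1.061273 = 1.459657
d₂ = d₁ − σ√T = 1.459657 − 1.061273 = 0.398384
N(d₁) = 0.927808,  N(d₂) = 0.654826,  e^(−rT) = 0.480159
E₀ = V₀·N(d₁) − D·e^(−rT)·N(d₂)
   = 512.7527·0.927808 − 398.4126·0.480159·0.654826 = 350.466784
B₀ = V₀ − E₀ = 512.7527 − 350.466784 = 162.285916

E0=350.4668 B0=162.2859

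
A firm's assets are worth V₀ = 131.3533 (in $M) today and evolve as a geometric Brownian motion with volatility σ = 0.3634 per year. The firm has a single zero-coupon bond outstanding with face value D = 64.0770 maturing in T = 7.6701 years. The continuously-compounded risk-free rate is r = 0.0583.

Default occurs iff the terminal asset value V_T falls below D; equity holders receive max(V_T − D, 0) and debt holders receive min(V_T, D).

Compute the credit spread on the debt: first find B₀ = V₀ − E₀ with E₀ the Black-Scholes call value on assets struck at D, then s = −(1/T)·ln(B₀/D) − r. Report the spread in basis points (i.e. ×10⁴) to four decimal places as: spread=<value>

d₁ = [ln(V₀/D) + (r + σ²/2)T] / (σ√T)
   = [ln(131.3533/64.0770) + (0.0583 + 0.5·0.3634²)·7.6701] / (0.3634·√7.6701)
   = [0.717805 + 0.953622] / 1.006434 = 1.660741
d₂ = d₁ − σ√T = 1.660741 − 1.006434 = 0.654307
N(d₁) = 0.951617,  N(d₂) = 0.743543,  e^(−rT) = 0.639437
E₀ = V₀·N(d₁) − D·e^(−rT)·N(d₂)
   = 131.3533·0.951617 − 64.0770·0.639437·0.743543 = 94.532723
B₀ = V₀ − E₀ = 131.3533 − 94.532723 = 36.820577
spread = −(1/T)·ln(B₀/D) − r = −(1/7.6701)·ln(36.820577/64.0770) − 0.0583 = 0.01393226
in basis points: 0.01393226 × 10⁴ = 139.3226 bp

spread=139.3226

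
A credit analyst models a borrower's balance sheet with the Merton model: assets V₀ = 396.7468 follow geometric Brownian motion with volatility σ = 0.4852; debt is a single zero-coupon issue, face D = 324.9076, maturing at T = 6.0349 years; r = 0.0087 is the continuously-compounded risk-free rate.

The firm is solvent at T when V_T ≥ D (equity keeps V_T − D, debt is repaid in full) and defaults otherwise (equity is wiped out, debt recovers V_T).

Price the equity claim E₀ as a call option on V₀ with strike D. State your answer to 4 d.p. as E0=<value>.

d₁ = [ln(V₀/D) + (r + σ²/2)T] / (σ√T)
   = [ln(396.7468/324.9076) + (0.0087 + 0.5·0.4852²)·6.0349] / (0.4852·√6.0349)
   = [0.199757 + 0.762869] / 1.191944 = 0.807610
d₂ = d₁ − σ√T = 0.807610 − 1.191944 = -0.384334
N(d₁) = 0.790343,  N(d₂) = 0.350366,  e^(−rT) = 0.948851
E₀ = V₀·N(d₁) − D·e^(−rT)·N(d₂)
   = 396.7468·0.790343 − 324.9076·0.948851·0.350366 = 205.552059

E0=205.5521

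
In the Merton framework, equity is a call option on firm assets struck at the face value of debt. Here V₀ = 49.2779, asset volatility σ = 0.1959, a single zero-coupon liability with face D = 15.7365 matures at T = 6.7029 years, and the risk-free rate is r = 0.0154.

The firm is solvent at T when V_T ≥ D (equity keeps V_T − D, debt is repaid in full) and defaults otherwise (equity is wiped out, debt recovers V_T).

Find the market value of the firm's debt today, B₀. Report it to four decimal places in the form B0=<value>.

d₁ = [ln(V₀/D) + (r + σ²/2)T] / (σ√T)
   = [ln(49.2779/15.7365) + (0.0154 + 0.5·0.1959²)·6.7029] / (0.1959·√6.7029)
   = [1.141493 + 0.231843] / 0.507184 = 2.707764
d₂ = d₁ − σ√T = 2.707764 − 0.507184 = 2.200580
N(d₁) = 0.996613,  N(d₂) = 0.986117,  e^(−rT) = 0.901924
E₀ = V₀·N(d₁) − D·e^(−rT)·N(d₂)
   = 49.2779·0.996613 − 15.7365·0.901924·0.986117 = 35.114910
B₀ = V₀ − E₀ = 49.2779 − 35.114910 = 14.162990

B0=14.1630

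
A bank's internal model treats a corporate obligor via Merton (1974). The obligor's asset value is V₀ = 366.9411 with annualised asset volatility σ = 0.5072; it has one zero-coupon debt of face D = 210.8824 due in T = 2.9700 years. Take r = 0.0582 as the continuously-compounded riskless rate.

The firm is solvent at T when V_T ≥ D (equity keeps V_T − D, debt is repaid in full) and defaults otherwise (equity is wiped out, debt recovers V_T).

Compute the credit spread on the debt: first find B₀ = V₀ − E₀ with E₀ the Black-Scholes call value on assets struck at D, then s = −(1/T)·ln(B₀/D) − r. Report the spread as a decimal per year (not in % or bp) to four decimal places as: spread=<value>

spread=0.0488

d₁ = [ln(V₀/D) + (r + σ²/2)T] / (σ√T)
   = [ln(366.9411/210.8824) + (0.0582 + 0.5·0.5072²)·2.9700] / (0.5072·√2.9700)
   = [0.553901 + 0.554873] / 0.874093 = 1.268485
d₂ = d₁ − σ√T = 1.268485 − 0.874093 = 0.394393
N(d₁) = 0.897688,  N(d₂) = 0.653354,  e^(−rT) = 0.841260
E₀ = V₀·N(d₁) − D·e^(−rT)·N(d₂)
   = 366.9411·0.897688 − 210.8824·0.841260·0.653354 = 213.488836
B₀ = V₀ − E₀ = 366.9411 − 213.488836 = 153.452264
spread = −(1/T)·ln(B₀/D) − r = −(1/2.9700)·ln(153.452264/210.8824) − 0.0582 = 0.04884077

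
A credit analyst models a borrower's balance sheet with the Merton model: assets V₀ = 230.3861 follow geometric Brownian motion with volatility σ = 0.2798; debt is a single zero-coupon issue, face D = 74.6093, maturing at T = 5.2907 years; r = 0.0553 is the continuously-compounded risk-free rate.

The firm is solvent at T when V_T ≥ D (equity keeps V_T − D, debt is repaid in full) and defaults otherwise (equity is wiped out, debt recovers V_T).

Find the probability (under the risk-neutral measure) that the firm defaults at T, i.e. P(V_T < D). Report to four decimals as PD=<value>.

PD=0.0297

d₁ = [ln(V₀/D) + (r + σ²/2)T] / (σ√T)
   = [ln(230.3861/74.6093) + (0.0553 + 0.5·0.2798²)·5.2907] / (0.2798·√5.2907)
   = [1.127491 + 0.499675] / 0.643583 = 2.528295
d₂ = d₁ − σ√T = 2.528295 − 0.643583 = 1.884712
risk-neutral PD = N(−d₂) = N(-1.884712) = 0.029734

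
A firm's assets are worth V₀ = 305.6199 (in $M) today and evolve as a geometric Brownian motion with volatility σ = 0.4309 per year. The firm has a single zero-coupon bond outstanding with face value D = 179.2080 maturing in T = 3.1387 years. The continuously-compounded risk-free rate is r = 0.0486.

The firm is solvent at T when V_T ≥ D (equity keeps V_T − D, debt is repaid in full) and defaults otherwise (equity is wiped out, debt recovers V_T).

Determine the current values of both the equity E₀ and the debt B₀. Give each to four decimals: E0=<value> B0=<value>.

d₁ = [ln(V₀/D) + (r + σ²/2)T] / (σ√T)
   = [ln(305.6199/179.2080) + (0.0486 + 0.5·0.4309²)·3.1387] / (0.4309·√3.1387)
   = [0.533795 + 0.443930] / 0.763399 = 1.280752
d₂ = d₁ − σ√T = 1.280752 − 0.763399 = 0.517354
N(d₁) = 0.899860,  N(d₂) = 0.697545,  e^(−rT) = 0.858524
E₀ = V₀·N(d₁) − D·e^(−rT)·N(d₂)
   = 305.6199·0.899860 − 179.2080·0.858524·0.697545 = 167.694640
B₀ = V₀ − E₀ = 305.6199 − 167.694640 = 137.925260

E0=167.6946 B0=137.9253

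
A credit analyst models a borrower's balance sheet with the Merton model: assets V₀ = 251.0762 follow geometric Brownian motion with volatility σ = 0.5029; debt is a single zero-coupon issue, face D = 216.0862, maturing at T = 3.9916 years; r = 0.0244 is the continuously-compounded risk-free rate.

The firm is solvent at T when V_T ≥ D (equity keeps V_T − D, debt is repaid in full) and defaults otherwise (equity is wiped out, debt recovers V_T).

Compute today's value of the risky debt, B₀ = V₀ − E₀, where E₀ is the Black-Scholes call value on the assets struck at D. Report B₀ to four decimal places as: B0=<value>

d₁ = [ln(V₀/D) + (r + σ²/2)T] / (σ√T)
   = [ln(251.0762/216.0862) + (0.0244 + 0.5·0.5029²)·3.9916] / (0.5029·√3.9916)
   = [0.150079 + 0.602150] / 1.004743 = 0.748677
d₂ = d₁ − σ√T = 0.748677 − 1.004743 = -0.256066
N(d₁) = 0.772974,  N(d₂) = 0.398950,  e^(−rT) = 0.907198
E₀ = V₀·N(d₁) − D·e^(−rT)·N(d₂)
   = 251.0762·0.772974 − 216.0862·0.907198·0.398950 = 115.868111
B₀ = V₀ − E₀ = 251.0762 − 115.868111 = 135.208089

B0=135.2081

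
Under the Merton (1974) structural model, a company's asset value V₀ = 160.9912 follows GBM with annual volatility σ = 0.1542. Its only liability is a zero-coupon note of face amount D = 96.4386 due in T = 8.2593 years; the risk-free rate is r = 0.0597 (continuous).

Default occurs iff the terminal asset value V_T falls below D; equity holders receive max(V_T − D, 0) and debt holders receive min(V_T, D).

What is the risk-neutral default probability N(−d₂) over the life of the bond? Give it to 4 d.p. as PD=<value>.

PD=0.0203

d₁ = [ln(V₀/D) + (r + σ²/2)T] / (σ√T)
   = [ln(160.9912/96.4386) + (0.0597 + 0.5·0.1542²)·8.2593] / (0.1542·√8.2593)
   = [0.512443 + 0.591274] / 0.443155 = 2.490586
d₂ = d₁ − σ√T = 2.490586 − 0.443155 = 2.047431
risk-neutral PD = N(−d₂) = N(-2.047431) = 0.020308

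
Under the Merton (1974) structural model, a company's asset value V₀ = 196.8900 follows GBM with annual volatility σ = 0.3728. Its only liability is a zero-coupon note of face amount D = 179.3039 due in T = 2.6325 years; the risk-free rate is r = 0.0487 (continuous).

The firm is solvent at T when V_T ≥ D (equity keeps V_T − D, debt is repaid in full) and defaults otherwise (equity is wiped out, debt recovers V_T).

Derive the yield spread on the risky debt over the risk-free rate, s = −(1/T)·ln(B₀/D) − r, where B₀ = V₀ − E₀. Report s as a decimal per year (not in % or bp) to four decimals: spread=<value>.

spread=0.0663

d₁ = [ln(V₀/D) + (r + σ²/2)T] / (σ√T)
   = [ln(196.8900/179.3039) + (0.0487 + 0.5·0.3728²)·2.6325] / (0.3728·√2.6325)
   = [0.093563 + 0.311135] / 0.604867 = 0.669069
d₂ = d₁ − σ√T = 0.669069 − 0.604867 = 0.064202
N(d₁) = 0.748274,  N(d₂) = 0.525595,  e^(−rT) = 0.879675
E₀ = V₀·N(d₁) − D·e^(−rT)·N(d₂)
   = 196.8900·0.748274 − 179.3039·0.879675·0.525595 = 64.426032
B₀ = V₀ − E₀ = 196.8900 − 64.426032 = 132.463968
spread = −(1/T)·ln(B₀/D) − r = −(1/2.6325)·ln(132.463968/179.3039) − 0.0487 = 0.06631290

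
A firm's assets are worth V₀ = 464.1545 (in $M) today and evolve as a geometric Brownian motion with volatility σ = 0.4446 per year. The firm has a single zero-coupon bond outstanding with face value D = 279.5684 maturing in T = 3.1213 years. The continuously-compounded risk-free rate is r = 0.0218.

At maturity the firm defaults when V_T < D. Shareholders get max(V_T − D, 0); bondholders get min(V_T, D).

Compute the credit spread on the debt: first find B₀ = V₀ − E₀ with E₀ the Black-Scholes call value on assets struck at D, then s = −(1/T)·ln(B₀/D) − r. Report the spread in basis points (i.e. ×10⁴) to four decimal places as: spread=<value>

spread=466.6950

d₁ = [ln(V₀/D) + (r + σ²/2)T] / (σ√T)
   = [ln(464.1545/279.5684) + (0.0218 + 0.5·0.4446²)·3.1213] / (0.4446·√3.1213)
   = [0.506970 + 0.376537] / 0.785484 = 1.124794
d₂ = d₁ − σ√T = 1.124794 − 0.785484 = 0.339310
N(d₁) = 0.869662,  N(d₂) = 0.632812,  e^(−rT) = 0.934219
E₀ = V₀·N(d₁) − D·e^(−rT)·N(d₂)
   = 464.1545·0.869662 − 279.5684·0.934219·0.632812 = 238.380805
B₀ = V₀ − E₀ = 464.1545 − 238.380805 = 225.773695
spread = −(1/T)·ln(B₀/D) − r = −(1/3.1213)·ln(225.773695/279.5684) − 0.0218 = 0.04666950
in basis points: 0.04666950 × 10⁴ = 466.6950 bp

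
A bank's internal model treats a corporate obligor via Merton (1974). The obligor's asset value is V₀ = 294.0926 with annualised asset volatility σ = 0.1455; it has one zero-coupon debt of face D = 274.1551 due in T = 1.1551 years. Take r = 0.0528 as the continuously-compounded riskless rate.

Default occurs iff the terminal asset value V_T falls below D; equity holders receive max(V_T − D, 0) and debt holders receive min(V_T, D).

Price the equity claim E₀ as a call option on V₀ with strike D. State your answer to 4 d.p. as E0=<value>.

d₁ = [ln(V₀/D) + (r + σ²/2)T] / (σ√T)
   = [ln(294.0926/274.1551) + (0.0528 + 0.5·0.1455²)·1.1551] / (0.1455·√1.1551)
   = [0.070201 + 0.073216] / 0.156377 = 0.917123
d₂ = d₁ − σ√T = 0.917123 − 0.156377 = 0.760746
N(d₁) = 0.820461,  N(d₂) = 0.776595,  e^(−rT) = 0.940833
E₀ = V₀·N(d₁) − D·e^(−rT)·N(d₂)
   = 294.0926·0.820461 − 274.1551·0.940833·0.776595 = 40.980870

E0=40.9809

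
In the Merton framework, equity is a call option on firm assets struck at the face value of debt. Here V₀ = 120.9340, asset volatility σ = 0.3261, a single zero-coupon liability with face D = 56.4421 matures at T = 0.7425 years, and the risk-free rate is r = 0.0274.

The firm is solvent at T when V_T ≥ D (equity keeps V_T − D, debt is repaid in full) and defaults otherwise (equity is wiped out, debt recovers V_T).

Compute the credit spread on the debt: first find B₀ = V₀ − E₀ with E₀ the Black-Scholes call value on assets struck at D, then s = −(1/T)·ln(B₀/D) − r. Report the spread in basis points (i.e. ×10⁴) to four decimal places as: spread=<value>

spread=4.4524

d₁ = [ln(V₀/D) + (r + σ²/2)T] / (σ√T)
   = [ln(120.9340/56.4421) + (0.0274 + 0.5·0.3261²)·0.7425] / (0.3261·√0.7425)
   = [0.762030 + 0.059824] / 0.280995 = 2.924794
d₂ = d₁ − σ√T = 2.924794 − 0.280995 = 2.643799
N(d₁) = 0.998277,  N(d₂) = 0.995901,  e^(−rT) = 0.979861
E₀ = V₀·N(d₁) − D·e^(−rT)·N(d₂)
   = 120.9340·0.998277 − 56.4421·0.979861·0.995901 = 65.646865
B₀ = V₀ − E₀ = 120.9340 − 65.646865 = 55.287135
spread = −(1/T)·ln(B₀/D) − r = −(1/0.7425)·ln(55.287135/56.4421) − 0.0274 = 0.00044524
in basis points: 0.00044524 × 10⁴ = 4.4524 bp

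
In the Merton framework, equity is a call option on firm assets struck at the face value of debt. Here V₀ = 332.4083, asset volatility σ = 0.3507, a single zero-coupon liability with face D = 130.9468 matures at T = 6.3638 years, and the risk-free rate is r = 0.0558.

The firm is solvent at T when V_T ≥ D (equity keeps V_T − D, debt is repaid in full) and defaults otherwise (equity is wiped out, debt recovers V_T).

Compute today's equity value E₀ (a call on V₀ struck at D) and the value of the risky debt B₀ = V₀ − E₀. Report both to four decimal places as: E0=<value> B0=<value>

d₁ = [ln(V₀/D) + (r + σ²/2)T] / (σ√T)
   = [ln(332.4083/130.9468) + (0.0558 + 0.5·0.3507²)·6.3638] / (0.3507·√6.3638)
   = [0.931573 + 0.746443] / 0.884696 = 1.896715
d₂ = d₁ − σ√T = 1.896715 − 0.884696 = 1.012019
N(d₁) = 0.971067,  N(d₂) = 0.844236,  e^(−rT) = 0.701103
E₀ = V₀·N(d₁) − D·e^(−rT)·N(d₂)
   = 332.4083·0.971067 − 130.9468·0.701103·0.844236 = 245.283874
B₀ = V₀ − E₀ = 332.4083 − 245.283874 = 87.124426

E0=245.2839 B0=87.1244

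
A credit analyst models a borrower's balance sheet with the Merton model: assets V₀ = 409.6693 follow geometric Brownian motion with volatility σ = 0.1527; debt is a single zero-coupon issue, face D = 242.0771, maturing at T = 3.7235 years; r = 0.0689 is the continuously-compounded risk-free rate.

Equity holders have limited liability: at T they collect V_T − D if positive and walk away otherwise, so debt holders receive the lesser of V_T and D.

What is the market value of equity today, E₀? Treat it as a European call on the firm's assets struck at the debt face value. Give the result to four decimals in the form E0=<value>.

E0=222.4690

d₁ = [ln(V₀/D) + (r + σ²/2)T] / (σ√T)
   = [ln(409.6693/242.0771) + (0.0689 + 0.5·0.1527²)·3.7235] / (0.1527·√3.7235)
   = [0.526094 + 0.299960] / 0.294656 = 2.803456
d₂ = d₁ − σ√T = 2.803456 − 0.294656 = 2.508801
N(d₁) = 0.997472,  N(d₂) = 0.993943,  e^(−rT) = 0.773717
E₀ = V₀·N(d₁) − D·e^(−rT)·N(d₂)
   = 409.6693·0.997472 − 242.0771·0.773717·0.993943 = 222.469024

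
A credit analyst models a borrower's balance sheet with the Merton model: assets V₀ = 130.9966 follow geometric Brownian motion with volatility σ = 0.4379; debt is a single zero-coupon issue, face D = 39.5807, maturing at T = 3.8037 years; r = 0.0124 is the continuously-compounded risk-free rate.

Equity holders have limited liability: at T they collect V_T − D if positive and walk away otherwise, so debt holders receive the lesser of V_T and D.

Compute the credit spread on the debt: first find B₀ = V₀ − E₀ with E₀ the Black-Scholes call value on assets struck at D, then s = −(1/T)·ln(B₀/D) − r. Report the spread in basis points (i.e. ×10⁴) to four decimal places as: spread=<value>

d₁ = [ln(V₀/D) + (r + σ²/2)T] / (σ√T)
   = [ln(130.9966/39.5807) + (0.0124 + 0.5·0.4379²)·3.8037] / (0.4379·√3.8037)
   = [1.196830 + 0.411858] / 0.854040 = 1.883621
d₂ = d₁ − σ√T = 1.883621 − 0.854040 = 1.029582
N(d₁) = 0.970192,  N(d₂) = 0.848397,  e^(−rT) = 0.953929
E₀ = V₀·N(d₁) − D·e^(−rT)·N(d₂)
   = 130.9966·0.970192 − 39.5807·0.953929·0.848397 = 95.058767
B₀ = V₀ − E₀ = 130.9966 − 95.058767 = 35.937833
spread = −(1/T)·ln(B₀/D) − r = −(1/3.8037)·ln(35.937833/39.5807) − 0.0124 = 0.01298345
in basis points: 0.01298345 × 10⁴ = 129.8345 bp

spread=129.8345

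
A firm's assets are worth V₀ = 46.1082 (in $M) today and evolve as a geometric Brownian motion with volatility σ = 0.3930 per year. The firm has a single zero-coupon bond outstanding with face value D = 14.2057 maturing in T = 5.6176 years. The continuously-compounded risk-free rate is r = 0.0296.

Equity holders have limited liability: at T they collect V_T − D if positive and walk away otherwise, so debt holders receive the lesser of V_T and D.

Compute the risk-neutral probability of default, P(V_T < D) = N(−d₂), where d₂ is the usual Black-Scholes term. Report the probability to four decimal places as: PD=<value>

PD=0.1643

d₁ = [ln(V₀/D) + (r + σ²/2)T] / (σ√T)
   = [ln(46.1082/14.2057) + (0.0296 + 0.5·0.3930²)·5.6176] / (0.3930·√5.6176)
   = [1.177348 + 0.600097] / 0.931468 = 1.908219
d₂ = d₁ − σ√T = 1.908219 − 0.931468 = 0.976751
risk-neutral PD = N(−d₂) = N(-0.976751) = 0.164346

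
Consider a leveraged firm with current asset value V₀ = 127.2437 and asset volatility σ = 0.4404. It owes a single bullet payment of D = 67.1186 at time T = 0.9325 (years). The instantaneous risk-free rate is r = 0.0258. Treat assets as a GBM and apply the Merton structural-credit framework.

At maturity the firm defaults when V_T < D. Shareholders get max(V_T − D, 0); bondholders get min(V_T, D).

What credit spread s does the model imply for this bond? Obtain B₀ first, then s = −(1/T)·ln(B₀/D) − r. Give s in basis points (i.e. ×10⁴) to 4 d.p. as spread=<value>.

d₁ = [ln(V₀/D) + (r + σ²/2)T] / (σ√T)
   = [ln(127.2437/67.1186) + (0.0258 + 0.5·0.4404²)·0.9325] / (0.4404·√0.9325)
   = [0.639643 + 0.114489] / 0.425277 = 1.773272
d₂ = d₁ − σ√T = 1.773272 − 0.425277 = 1.347995
N(d₁) = 0.961908,  N(d₂) = 0.911170,  e^(−rT) = 0.976229
E₀ = V₀·N(d₁) − D·e^(−rT)·N(d₂)
   = 127.2437·0.961908 − 67.1186·0.976229·0.911170 = 62.694073
B₀ = V₀ − E₀ = 127.2437 − 62.694073 = 64.549627
spread = −(1/T)·ln(B₀/D) − r = −(1/0.9325)·ln(64.549627/67.1186) − 0.0258 = 0.01605187
in basis points: 0.01605187 × 10⁴ = 160.5187 bp

spread=160.5187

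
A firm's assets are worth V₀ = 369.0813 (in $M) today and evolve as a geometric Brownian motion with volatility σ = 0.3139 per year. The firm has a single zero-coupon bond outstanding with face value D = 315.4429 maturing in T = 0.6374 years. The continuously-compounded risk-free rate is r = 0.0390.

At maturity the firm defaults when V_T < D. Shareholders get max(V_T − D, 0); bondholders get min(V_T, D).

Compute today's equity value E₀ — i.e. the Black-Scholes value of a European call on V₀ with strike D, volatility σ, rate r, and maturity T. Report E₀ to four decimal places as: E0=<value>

d₁ = [ln(V₀/D) + (r + σ²/2)T] / (σ√T)
   = [ln(369.0813/315.4429) + (0.0390 + 0.5·0.3139²)·0.6374] / (0.3139·√0.6374)
   = [0.157039 + 0.056261] / 0.250609 = 0.851127
d₂ = d₁ − σ√T = 0.851127 − 0.250609 = 0.600518
N(d₁) = 0.802651,  N(d₂) = 0.725919,  e^(−rT) = 0.975448
E₀ = V₀·N(d₁) − D·e^(−rT)·N(d₂)
   = 369.0813·0.802651 − 315.4429·0.975448·0.725919 = 72.879331

E0=72.8793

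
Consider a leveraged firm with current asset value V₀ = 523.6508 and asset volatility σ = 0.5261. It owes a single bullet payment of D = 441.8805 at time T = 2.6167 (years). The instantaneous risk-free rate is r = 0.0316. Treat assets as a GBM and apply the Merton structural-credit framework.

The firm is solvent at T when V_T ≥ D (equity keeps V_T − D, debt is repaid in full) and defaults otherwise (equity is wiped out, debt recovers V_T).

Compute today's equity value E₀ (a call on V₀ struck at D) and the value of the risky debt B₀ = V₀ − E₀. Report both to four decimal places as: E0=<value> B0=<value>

d₁ = [ln(V₀/D) + (r + σ²/2)T] / (σ√T)
   = [ln(523.6508/441.8805) + (0.0316 + 0.5·0.5261²)·2.6167] / (0.5261·√2.6167)
   = [0.169786 + 0.444814] / 0.851031 = 0.722183
d₂ = d₁ − σ√T = 0.722183 − 0.851031 = -0.128848
N(d₁) = 0.764909,  N(d₂) = 0.448739,  e^(−rT) = 0.920639
E₀ = V₀·N(d₁) − D·e^(−rT)·N(d₂)
   = 523.6508·0.764909 − 441.8805·0.920639·0.448739 = 217.992677
B₀ = V₀ − E₀ = 523.6508 − 217.992677 = 305.658123

E0=217.9927 B0=305.6581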